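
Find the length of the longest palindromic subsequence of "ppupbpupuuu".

Using dp[i][j] = 2 + dp[i+1][j−1] if the ends match, else max(dp[i+1][j], dp[i][j−1]):
dp[1][11] = 7. A witness is pupbpup at positions 2,3,4,5,6,7,8.

7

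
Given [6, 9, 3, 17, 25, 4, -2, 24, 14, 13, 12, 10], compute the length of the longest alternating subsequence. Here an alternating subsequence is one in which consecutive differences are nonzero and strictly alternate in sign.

7

A longest alternating subsequence is 6, 9, 3, 17, 4, 24, 14 (positions 1,2,3,4,6,8,9); its 6 consecutive differences strictly alternate in sign, and length 7 is optimal.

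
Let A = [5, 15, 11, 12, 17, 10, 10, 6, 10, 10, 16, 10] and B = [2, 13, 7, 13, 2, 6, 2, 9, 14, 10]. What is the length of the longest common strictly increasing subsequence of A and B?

A longest common strictly increasing subsequence is 6, 10 (length 2); it appears in order in both A and B, and no longer such subsequence exists.

2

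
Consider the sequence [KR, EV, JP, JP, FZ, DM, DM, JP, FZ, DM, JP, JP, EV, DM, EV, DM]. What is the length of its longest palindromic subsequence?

One longest palindromic subsequence is EV JP JP FZ DM DM FZ JP JP EV (positions 2,3,4,5,6,7,9,11,12,15); it reads the same forward and backward, and the interval DP gives dp[1][16] = 10.

10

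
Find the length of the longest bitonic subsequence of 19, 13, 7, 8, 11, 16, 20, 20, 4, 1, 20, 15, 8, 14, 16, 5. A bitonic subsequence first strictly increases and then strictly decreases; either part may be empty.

Let inc[i] be the LIS ending at i and dec[i] the longest strictly decreasing subsequence starting at i. inc = [1, 1, 1, 2, 3, 4, 5, 5, 1, 1, 5, 4, 2, 4, 5, 2], dec = [5, 4, 3, 3, 3, 4, 4, 4, 2, 1, 4, 3, 2, 2, 2, 1].
max_i inc[i]+dec[i]−1 = 8, with one witness 7, 8, 11, 16, 20, 15, 14, 5.

8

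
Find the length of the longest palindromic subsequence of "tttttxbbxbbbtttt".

Using dp[i][j] = 2 + dp[i+1][j−1] if the ends match, else max(dp[i+1][j], dp[i][j−1]):
dp[1][16] = 13. A witness is ttttbbbbbtttt at positions 1,2,3,4,7,8,10,11,12,13,14,15,16.

13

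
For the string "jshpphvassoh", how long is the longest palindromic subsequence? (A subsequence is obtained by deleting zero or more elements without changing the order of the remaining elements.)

One longest palindromic subsequence is shpphs (positions 2,3,4,5,6,10); it reads the same forward and backward, and the interval DP gives dp[1][12] = 6.

6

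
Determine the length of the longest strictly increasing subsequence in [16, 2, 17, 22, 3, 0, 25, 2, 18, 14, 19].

Let dp[i] be the longest increasing subsequence ending at position i. Then dp = [1, 1, 2, 3, 2, 1, 4, 2, 3, 3, 4].
The maximum is 4; one witness is 16, 17, 22, 25 at positions 1,3,4,7.

4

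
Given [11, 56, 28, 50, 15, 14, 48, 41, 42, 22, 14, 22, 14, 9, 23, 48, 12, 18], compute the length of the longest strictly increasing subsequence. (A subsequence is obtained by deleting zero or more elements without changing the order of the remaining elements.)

Let dp[i] be the longest increasing subsequence ending at position i. Then dp = [1, 2, 2, 3, 2, 2, 3, 3, 4, 3, 2, 3, 2, 1, 4, 5, 2, 3].
The maximum is 5; one witness is 11, 28, 41, 42, 48 at positions 1,3,8,9,16.

5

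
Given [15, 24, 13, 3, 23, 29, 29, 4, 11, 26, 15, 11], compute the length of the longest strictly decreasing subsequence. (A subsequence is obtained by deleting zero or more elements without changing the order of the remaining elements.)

4

One longest decreasing subsequence is 24, 23, 15, 11 (positions 2,5,11,12), of length 4; no longer one exists.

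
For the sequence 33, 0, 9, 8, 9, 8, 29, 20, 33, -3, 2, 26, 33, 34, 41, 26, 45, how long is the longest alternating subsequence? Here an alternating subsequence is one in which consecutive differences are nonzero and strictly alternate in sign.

13

Track the best alternating length ending on an up-step vs a down-step at each position: up/down = 1/1, 1/2, 3/2, 3/4, 5/2, 3/6, 7/2, 7/8, 9/1, 1/10, 11/10, 11/10, 11/1, 11/1, 11/1, 11/12, 13/1.
The maximum over both is 13; one such subsequence is 33, 0, 9, 8, 9, 8, 29, 20, 33, -3, 33, 26, 45.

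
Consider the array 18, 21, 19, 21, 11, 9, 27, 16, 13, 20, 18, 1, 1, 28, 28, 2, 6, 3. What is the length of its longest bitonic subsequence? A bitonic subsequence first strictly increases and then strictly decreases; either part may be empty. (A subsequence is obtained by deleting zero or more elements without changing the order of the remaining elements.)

8

Let inc[i] be the LIS ending at i and dec[i] the longest strictly decreasing subsequence starting at i. inc = [1, 2, 2, 3, 1, 1, 4, 2, 2, 3, 3, 1, 1, 5, 5, 2, 3, 3], dec = [5, 6, 5, 5, 4, 3, 5, 4, 3, 4, 3, 1, 1, 3, 3, 1, 2, 1].
max_i inc[i]+dec[i]−1 = 8, with one witness 18, 19, 21, 27, 20, 18, 6, 3.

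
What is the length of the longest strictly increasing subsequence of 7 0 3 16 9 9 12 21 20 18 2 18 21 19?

Let dp[i] be the longest increasing subsequence ending at position i. Then dp = [1, 1, 2, 3, 3, 3, 4, 5, 5, 5, 2, 5, 6, 6].
The maximum is 6; one witness is 0, 3, 9, 12, 20, 21 at positions 2,3,5,7,9,13.

6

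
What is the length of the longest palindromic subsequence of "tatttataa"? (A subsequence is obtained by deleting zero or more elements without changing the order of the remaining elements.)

Using dp[i][j] = 2 + dp[i+1][j−1] if the ends match, else max(dp[i+1][j], dp[i][j−1]):
dp[1][9] = 7. A witness is tatttat at positions 1,2,3,4,5,6,7.

7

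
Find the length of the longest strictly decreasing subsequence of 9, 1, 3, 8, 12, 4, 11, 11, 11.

Let dp[i] be the longest decreasing subsequence ending at position i. Then dp = [1, 2, 2, 2, 1, 3, 2, 2, 2].
The maximum is 3; one witness is 9, 8, 4 at positions 1,4,6.

3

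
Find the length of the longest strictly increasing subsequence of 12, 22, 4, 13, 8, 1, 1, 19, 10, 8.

Let dp[i] be the longest increasing subsequence ending at position i. Then dp = [1, 2, 1, 2, 2, 1, 1, 3, 3, 2].
The maximum is 3; one witness is 12, 13, 19 at positions 1,4,8.

3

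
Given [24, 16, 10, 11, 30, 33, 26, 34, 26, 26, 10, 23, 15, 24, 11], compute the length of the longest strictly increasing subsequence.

5

Let dp[i] be the longest increasing subsequence ending at position i. Then dp = [1, 1, 1, 2, 3, 4, 3, 5, 3, 3, 1, 3, 3, 4, 2].
The maximum is 5; one witness is 10, 11, 30, 33, 34 at positions 3,4,5,6,8.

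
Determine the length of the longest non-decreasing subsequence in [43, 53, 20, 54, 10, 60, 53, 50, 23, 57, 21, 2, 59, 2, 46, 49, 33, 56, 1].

5

One longest non-decreasing subsequence is 43, 53, 54, 57, 59 (positions 1,2,4,10,13), of length 5; no longer one exists.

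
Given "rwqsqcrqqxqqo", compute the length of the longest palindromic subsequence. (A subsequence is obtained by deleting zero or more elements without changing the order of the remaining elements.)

Using dp[i][j] = 2 + dp[i+1][j−1] if the ends match, else max(dp[i+1][j], dp[i][j−1]):
dp[1][13] = 6. A witness is qqqqqq at positions 3,5,8,9,11,12.

6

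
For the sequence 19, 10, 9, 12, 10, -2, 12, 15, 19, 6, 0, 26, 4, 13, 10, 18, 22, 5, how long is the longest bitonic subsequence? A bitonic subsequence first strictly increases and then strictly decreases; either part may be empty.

One longest bitonic subsequence is 9, 10, 12, 15, 19, 26, 13, 10, 5 (positions 3,5,7,8,9,12,14,15,18): it rises to 26 then falls. Length 9 is optimal.

9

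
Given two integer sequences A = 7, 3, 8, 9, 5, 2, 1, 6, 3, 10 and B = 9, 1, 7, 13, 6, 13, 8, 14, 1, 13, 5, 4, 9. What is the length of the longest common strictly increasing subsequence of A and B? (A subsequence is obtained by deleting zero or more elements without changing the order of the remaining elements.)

A longest common strictly increasing subsequence is 7, 8, 9 (length 3); it appears in order in both A and B, and no longer such subsequence exists.

3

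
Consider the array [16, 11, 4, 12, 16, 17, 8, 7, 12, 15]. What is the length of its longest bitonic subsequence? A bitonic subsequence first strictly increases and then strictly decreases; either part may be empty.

Let inc[i] be the LIS ending at i and dec[i] the longest strictly decreasing subsequence starting at i. inc = [1, 1, 1, 2, 3, 4, 2, 2, 3, 4], dec = [4, 3, 1, 3, 3, 3, 2, 1, 1, 1].
max_i inc[i]+dec[i]−1 = 6, with one witness 11, 12, 16, 17, 8, 7.

6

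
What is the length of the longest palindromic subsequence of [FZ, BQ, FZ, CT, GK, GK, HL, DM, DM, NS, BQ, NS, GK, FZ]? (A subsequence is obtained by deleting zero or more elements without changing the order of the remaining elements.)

Using dp[i][j] = 2 + dp[i+1][j−1] if the ends match, else max(dp[i+1][j], dp[i][j−1]):
dp[1][14] = 7. A witness is FZ GK NS BQ NS GK FZ at positions 1,5,10,11,12,13,14.

7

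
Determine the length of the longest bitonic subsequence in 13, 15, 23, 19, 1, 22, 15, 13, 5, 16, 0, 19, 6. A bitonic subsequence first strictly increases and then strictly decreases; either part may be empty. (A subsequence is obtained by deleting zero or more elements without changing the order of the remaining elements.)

Let inc[i] be the LIS ending at i and dec[i] the longest strictly decreasing subsequence starting at i. inc = [1, 2, 3, 3, 1, 4, 2, 2, 2, 3, 1, 4, 3], dec = [3, 4, 6, 5, 2, 5, 4, 3, 2, 2, 1, 2, 1].
max_i inc[i]+dec[i]−1 = 8, with one witness 13, 15, 23, 22, 15, 13, 5, 0.

8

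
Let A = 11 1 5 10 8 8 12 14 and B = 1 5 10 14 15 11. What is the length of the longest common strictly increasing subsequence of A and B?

A longest common strictly increasing subsequence is 1, 5, 10, 14 (length 4); it appears in order in both A and B, and no longer such subsequence exists.

4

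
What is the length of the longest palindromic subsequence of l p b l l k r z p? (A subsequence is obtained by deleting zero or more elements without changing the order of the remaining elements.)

One longest palindromic subsequence is pllp (positions 2,4,5,9); it reads the same forward and backward, and the interval DP gives dp[1][9] = 4.

4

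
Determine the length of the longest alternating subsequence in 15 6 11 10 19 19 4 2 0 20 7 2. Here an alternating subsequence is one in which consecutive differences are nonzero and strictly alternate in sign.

8

A longest alternating subsequence is 15, 6, 11, 10, 19, 4, 20, 7 (positions 1,2,3,4,5,7,10,11); its 7 consecutive differences strictly alternate in sign, and length 8 is optimal.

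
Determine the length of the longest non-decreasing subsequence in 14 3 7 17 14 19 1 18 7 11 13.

5

Let dp[i] be the longest non-decreasing subsequence ending at position i. Then dp = [1, 1, 2, 3, 3, 4, 1, 4, 3, 4, 5].
The maximum is 5; one witness is 3, 7, 7, 11, 13 at positions 2,3,9,10,11.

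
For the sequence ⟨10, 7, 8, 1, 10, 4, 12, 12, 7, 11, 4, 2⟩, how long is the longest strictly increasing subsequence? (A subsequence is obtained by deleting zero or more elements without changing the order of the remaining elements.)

Let dp[i] be the longest increasing subsequence ending at position i. Then dp = [1, 1, 2, 1, 3, 2, 4, 4, 3, 4, 2, 2].
The maximum is 4; one witness is 7, 8, 10, 12 at positions 2,3,5,7.

4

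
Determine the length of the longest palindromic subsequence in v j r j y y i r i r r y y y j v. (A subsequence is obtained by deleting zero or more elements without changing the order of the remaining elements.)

One longest palindromic subsequence is vjyyrrryyjv (positions 1,2,5,6,8,10,11,13,14,15,16); it reads the same forward and backward, and the interval DP gives dp[1][16] = 11.

11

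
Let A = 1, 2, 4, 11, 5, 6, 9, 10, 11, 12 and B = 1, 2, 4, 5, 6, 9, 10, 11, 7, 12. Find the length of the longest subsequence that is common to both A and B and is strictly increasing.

A longest common strictly increasing subsequence is 1, 2, 4, 5, 6, 9, 10, 11, 12 (length 9); it appears in order in both A and B, and no longer such subsequence exists.

9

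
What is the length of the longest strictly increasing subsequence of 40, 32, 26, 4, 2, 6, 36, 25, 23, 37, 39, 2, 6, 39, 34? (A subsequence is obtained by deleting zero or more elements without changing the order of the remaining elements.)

5

Let dp[i] be the longest increasing subsequence ending at position i. Then dp = [1, 1, 1, 1, 1, 2, 3, 3, 3, 4, 5, 1, 2, 5, 4].
The maximum is 5; one witness is 4, 6, 36, 37, 39 at positions 4,6,7,10,11.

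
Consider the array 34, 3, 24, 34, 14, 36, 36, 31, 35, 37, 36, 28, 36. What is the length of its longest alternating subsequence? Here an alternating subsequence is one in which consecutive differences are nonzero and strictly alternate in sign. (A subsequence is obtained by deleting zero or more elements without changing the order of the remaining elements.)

A longest alternating subsequence is 34, 3, 24, 14, 36, 31, 35, 28, 36 (positions 1,2,3,5,6,8,9,12,13); its 8 consecutive differences strictly alternate in sign, and length 9 is optimal.

9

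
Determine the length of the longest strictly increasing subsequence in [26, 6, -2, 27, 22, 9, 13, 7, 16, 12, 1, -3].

4

Let dp[i] be the longest increasing subsequence ending at position i. Then dp = [1, 1, 1, 2, 2, 2, 3, 2, 4, 3, 2, 1].
The maximum is 4; one witness is 6, 9, 13, 16 at positions 2,6,7,9.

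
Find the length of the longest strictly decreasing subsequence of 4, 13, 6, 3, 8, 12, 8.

3

Let dp[i] be the longest decreasing subsequence ending at position i. Then dp = [1, 1, 2, 3, 2, 2, 3].
The maximum is 3; one witness is 13, 6, 3 at positions 2,3,4.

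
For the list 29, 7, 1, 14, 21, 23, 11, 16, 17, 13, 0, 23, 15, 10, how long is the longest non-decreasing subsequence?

5

Scanning left to right, the best length ending at each element is: 29→1, 7→1, 1→1, 14→2, 21→3, 23→4, 11→2, 16→3, 17→4, 13→3, 0→1, 23→5, 15→4, 10→2.
So the longest non-decreasing subsequence has length 5, e.g. 7, 14, 21, 23, 23.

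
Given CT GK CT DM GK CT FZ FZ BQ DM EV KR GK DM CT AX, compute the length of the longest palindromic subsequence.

One longest palindromic subsequence is CT DM GK FZ FZ GK DM CT (positions 3,4,5,7,8,13,14,15); it reads the same forward and backward, and the interval DP gives dp[1][16] = 8.

8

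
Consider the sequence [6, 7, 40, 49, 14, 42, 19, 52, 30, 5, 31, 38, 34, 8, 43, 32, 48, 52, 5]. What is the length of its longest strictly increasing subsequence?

10

Scanning left to right, the best length ending at each element is: 6→1, 7→2, 40→3, 49→4, 14→3, 42→4, 19→4, 52→5, 30→5, 5→1, 31→6, 38→7, 34→7, 8→3, 43→8, 32→7, 48→9, 52→10, 5→1.
So the longest increasing subsequence has length 10, e.g. 6, 7, 14, 19, 30, 31, 38, 43, 48, 52.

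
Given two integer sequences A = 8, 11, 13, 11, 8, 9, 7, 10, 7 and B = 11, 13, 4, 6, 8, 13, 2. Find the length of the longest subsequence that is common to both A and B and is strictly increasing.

For each value that appears in both, track the longest common increasing run ending there.
The best achievable length is 2; one witness is 11, 13 (A-positions 2,3, B-positions 1,2).

2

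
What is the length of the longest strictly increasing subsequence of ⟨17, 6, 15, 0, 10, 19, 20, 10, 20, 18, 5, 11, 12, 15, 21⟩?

Scanning left to right, the best length ending at each element is: 17→1, 6→1, 15→2, 0→1, 10→2, 19→3, 20→4, 10→2, 20→4, 18→3, 5→2, 11→3, 12→4, 15→5, 21→6.
So the longest increasing subsequence has length 6, e.g. 6, 10, 11, 12, 15, 21.

6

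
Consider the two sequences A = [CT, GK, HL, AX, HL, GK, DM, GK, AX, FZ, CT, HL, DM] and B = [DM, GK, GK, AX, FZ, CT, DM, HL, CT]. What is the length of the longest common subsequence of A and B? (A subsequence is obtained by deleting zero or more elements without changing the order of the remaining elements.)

A longest common subsequence is GK, GK, AX, FZ, CT, HL (length 6); the LCS DP confirms no longer common subsequence exists.

6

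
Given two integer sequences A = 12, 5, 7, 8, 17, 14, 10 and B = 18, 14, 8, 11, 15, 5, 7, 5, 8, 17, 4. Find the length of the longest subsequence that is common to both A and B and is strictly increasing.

4

A longest common strictly increasing subsequence is 5, 7, 8, 17 (length 4); it appears in order in both A and B, and no longer such subsequence exists.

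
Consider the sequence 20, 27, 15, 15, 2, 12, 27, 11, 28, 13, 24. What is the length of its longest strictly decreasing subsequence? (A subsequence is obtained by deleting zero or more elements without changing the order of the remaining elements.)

4

Let dp[i] be the longest decreasing subsequence ending at position i. Then dp = [1, 1, 2, 2, 3, 3, 1, 4, 1, 3, 2].
The maximum is 4; one witness is 20, 15, 12, 11 at positions 1,3,6,8.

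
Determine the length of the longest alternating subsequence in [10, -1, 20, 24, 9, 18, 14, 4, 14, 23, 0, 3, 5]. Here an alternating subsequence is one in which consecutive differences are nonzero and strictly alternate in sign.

9

Track the best alternating length ending on an up-step vs a down-step at each position: up/down = 1/1, 1/2, 3/1, 3/1, 3/4, 5/4, 5/6, 3/6, 7/6, 7/4, 3/8, 9/8, 9/8.
The maximum over both is 9; one such subsequence is 10, -1, 20, 9, 18, 4, 14, 0, 3.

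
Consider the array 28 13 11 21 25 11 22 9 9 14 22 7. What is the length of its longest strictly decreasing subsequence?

5

Let dp[i] be the longest decreasing subsequence ending at position i. Then dp = [1, 2, 3, 2, 2, 3, 3, 4, 4, 4, 3, 5].
The maximum is 5; one witness is 28, 13, 11, 9, 7 at positions 1,2,3,8,12.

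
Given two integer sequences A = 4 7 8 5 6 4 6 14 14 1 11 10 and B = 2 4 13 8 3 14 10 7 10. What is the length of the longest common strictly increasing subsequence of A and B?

3

A longest common strictly increasing subsequence is 4, 8, 14 (length 3); it appears in order in both A and B, and no longer such subsequence exists.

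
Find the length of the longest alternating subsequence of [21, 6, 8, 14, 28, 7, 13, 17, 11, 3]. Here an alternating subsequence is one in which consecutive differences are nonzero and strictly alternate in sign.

Track the best alternating length ending on an up-step vs a down-step at each position: up/down = 1/1, 1/2, 3/2, 3/2, 3/1, 3/4, 5/4, 5/4, 5/6, 1/6.
The maximum over both is 6; one such subsequence is 21, 6, 8, 7, 13, 11.

6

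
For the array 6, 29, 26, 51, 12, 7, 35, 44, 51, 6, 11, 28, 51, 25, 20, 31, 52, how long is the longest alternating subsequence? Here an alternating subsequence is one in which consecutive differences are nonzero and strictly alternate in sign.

Track the best alternating length ending on an up-step vs a down-step at each position: up/down = 1/1, 2/1, 2/3, 4/1, 2/5, 2/5, 6/5, 6/5, 6/1, 1/7, 8/7, 8/7, 8/1, 8/9, 8/9, 10/9, 10/1.
The maximum over both is 10; one such subsequence is 6, 29, 26, 51, 12, 35, 6, 28, 25, 31.

10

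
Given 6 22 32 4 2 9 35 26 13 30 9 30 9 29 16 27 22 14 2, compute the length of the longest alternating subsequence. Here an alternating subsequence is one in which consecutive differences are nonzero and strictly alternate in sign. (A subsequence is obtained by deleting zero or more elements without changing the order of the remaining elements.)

13

Track the best alternating length ending on an up-step vs a down-step at each position: up/down = 1/1, 2/1, 2/1, 1/3, 1/3, 4/3, 4/1, 4/5, 4/5, 6/5, 4/7, 8/5, 4/9, 10/9, 10/11, 12/11, 12/13, 10/13, 1/13.
The maximum over both is 13; one such subsequence is 6, 22, 4, 35, 26, 30, 9, 30, 9, 29, 16, 27, 22.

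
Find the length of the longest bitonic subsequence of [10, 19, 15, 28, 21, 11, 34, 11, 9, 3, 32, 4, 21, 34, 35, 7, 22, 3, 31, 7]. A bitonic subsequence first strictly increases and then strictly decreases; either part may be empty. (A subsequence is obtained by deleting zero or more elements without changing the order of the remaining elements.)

8

Let inc[i] be the LIS ending at i and dec[i] the longest strictly decreasing subsequence starting at i. inc = [1, 2, 2, 3, 3, 2, 4, 2, 1, 1, 4, 2, 3, 5, 6, 3, 4, 1, 5, 3], dec = [4, 6, 5, 6, 5, 4, 5, 4, 3, 1, 4, 2, 3, 3, 3, 2, 2, 1, 2, 1].
max_i inc[i]+dec[i]−1 = 8, with one witness 10, 19, 28, 21, 11, 9, 7, 3.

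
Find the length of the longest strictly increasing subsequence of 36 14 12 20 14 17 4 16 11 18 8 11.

4

Let dp[i] be the longest increasing subsequence ending at position i. Then dp = [1, 1, 1, 2, 2, 3, 1, 3, 2, 4, 2, 3].
The maximum is 4; one witness is 12, 14, 17, 18 at positions 3,5,6,10.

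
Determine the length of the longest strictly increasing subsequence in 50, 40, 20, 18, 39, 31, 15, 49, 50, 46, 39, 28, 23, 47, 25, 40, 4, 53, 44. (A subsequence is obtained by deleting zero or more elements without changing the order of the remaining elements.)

5

Scanning left to right, the best length ending at each element is: 50→1, 40→1, 20→1, 18→1, 39→2, 31→2, 15→1, 49→3, 50→4, 46→3, 39→3, 28→2, 23→2, 47→4, 25→3, 40→4, 4→1, 53→5, 44→5.
So the longest increasing subsequence has length 5, e.g. 20, 39, 49, 50, 53.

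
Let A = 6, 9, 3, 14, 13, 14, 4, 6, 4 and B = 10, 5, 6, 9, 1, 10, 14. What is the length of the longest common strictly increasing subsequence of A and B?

3

For each value that appears in both, track the longest common increasing run ending there.
The best achievable length is 3; one witness is 6, 9, 14 (A-positions 1,2,4, B-positions 3,4,7).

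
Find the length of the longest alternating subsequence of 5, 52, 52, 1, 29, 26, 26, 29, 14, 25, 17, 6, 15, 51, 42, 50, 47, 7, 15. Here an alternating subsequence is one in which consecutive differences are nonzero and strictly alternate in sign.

14

A longest alternating subsequence is 5, 52, 1, 29, 26, 29, 14, 25, 17, 51, 42, 50, 7, 15 (positions 1,2,4,5,6,8,9,10,11,14,15,16,18,19); its 13 consecutive differences strictly alternate in sign, and length 14 is optimal.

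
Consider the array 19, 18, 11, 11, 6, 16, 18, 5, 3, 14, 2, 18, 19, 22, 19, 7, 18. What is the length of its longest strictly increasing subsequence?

5

Scanning left to right, the best length ending at each element is: 19→1, 18→1, 11→1, 11→1, 6→1, 16→2, 18→3, 5→1, 3→1, 14→2, 2→1, 18→3, 19→4, 22→5, 19→4, 7→2, 18→3.
So the longest increasing subsequence has length 5, e.g. 11, 16, 18, 19, 22.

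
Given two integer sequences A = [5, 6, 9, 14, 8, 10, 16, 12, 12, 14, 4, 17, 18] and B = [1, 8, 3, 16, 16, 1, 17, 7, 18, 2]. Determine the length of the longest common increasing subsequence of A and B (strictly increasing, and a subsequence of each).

A longest common strictly increasing subsequence is 8, 16, 17, 18 (length 4); it appears in order in both A and B, and no longer such subsequence exists.

4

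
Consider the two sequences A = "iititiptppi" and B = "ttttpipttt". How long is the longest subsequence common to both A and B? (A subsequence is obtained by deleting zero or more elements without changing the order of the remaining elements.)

5

A longest common subsequence is ttipt (length 5); the LCS DP confirms no longer common subsequence exists.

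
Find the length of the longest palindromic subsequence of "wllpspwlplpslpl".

One longest palindromic subsequence is lpsplplpspl (positions 2,4,5,6,8,9,10,11,12,14,15); it reads the same forward and backward, and the interval DP gives dp[1][15] = 11.

11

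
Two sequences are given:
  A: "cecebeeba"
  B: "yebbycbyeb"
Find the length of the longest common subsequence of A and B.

Backtracking the LCS table gives one alignment: e (A2,B2) → c (A3,B6) → b (A5,B7) → e (A7,B9) → b (A8,B10).
So the longest common subsequence has length 5.

5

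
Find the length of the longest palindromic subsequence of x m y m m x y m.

6

One longest palindromic subsequence is mymmym (positions 2,3,4,5,7,8); it reads the same forward and backward, and the interval DP gives dp[1][8] = 6.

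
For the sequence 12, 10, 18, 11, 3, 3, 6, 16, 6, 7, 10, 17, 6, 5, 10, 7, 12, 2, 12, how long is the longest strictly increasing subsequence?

5

Let dp[i] be the longest increasing subsequence ending at position i. Then dp = [1, 1, 2, 2, 1, 1, 2, 3, 2, 3, 4, 5, 2, 2, 4, 3, 5, 1, 5].
The maximum is 5; one witness is 3, 6, 7, 10, 17 at positions 5,7,10,11,12.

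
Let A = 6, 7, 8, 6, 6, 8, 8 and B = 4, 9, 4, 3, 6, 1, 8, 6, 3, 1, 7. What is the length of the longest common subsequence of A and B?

3

Backtracking the LCS table gives one alignment: 6 (A1,B5) → 8 (A3,B7) → 6 (A4,B8).
So the longest common subsequence has length 3.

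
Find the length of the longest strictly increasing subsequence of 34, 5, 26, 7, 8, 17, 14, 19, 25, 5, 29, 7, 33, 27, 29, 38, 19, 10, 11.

One longest increasing subsequence is 5, 7, 8, 17, 19, 25, 29, 33, 38 (positions 2,4,5,6,8,9,11,13,16), of length 9; no longer one exists.

9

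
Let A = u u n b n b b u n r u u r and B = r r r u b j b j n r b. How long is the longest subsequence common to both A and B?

Backtracking the LCS table gives one alignment: u (A2,B4) → b (A4,B5) → b (A6,B7) → n (A9,B9) → r (A10,B10).
So the longest common subsequence has length 5.

5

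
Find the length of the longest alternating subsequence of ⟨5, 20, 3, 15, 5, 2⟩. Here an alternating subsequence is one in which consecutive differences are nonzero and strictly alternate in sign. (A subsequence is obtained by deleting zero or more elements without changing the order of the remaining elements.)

Track the best alternating length ending on an up-step vs a down-step at each position: up/down = 1/1, 2/1, 1/3, 4/3, 4/5, 1/5.
The maximum over both is 5; one such subsequence is 5, 20, 3, 15, 5.

5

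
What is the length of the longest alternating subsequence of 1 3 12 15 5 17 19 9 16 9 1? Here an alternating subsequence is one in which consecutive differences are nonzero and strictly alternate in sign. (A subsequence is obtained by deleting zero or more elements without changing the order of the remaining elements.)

7

Track the best alternating length ending on an up-step vs a down-step at each position: up/down = 1/1, 2/1, 2/1, 2/1, 2/3, 4/1, 4/1, 4/5, 6/5, 4/7, 1/7.
The maximum over both is 7; one such subsequence is 1, 12, 5, 17, 9, 16, 9.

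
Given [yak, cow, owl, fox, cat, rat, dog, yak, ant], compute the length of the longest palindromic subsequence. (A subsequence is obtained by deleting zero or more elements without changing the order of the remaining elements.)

3

Using dp[i][j] = 2 + dp[i+1][j−1] if the ends match, else max(dp[i+1][j], dp[i][j−1]):
dp[1][9] = 3. A witness is yak dog yak at positions 1,7,8.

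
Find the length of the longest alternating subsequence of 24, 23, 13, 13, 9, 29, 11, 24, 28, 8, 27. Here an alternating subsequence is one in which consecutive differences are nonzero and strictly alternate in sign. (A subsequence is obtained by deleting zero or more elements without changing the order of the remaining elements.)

7

A longest alternating subsequence is 24, 23, 29, 11, 24, 8, 27 (positions 1,2,6,7,8,10,11); its 6 consecutive differences strictly alternate in sign, and length 7 is optimal.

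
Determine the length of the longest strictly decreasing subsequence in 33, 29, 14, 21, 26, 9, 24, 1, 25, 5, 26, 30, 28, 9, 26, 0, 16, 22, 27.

6

Scanning left to right, the best length ending at each element is: 33→1, 29→2, 14→3, 21→3, 26→3, 9→4, 24→4, 1→5, 25→4, 5→5, 26→3, 30→2, 28→3, 9→5, 26→4, 0→6, 16→5, 22→5, 27→4.
So the longest decreasing subsequence has length 6, e.g. 33, 29, 14, 9, 1, 0.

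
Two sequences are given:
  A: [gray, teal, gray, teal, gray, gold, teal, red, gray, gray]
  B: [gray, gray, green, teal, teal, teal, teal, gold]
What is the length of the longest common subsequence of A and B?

4

Backtracking the LCS table gives one alignment: gray (A1,B2) → teal (A2,B6) → teal (A4,B7) → gold (A6,B8).
So the longest common subsequence has length 4.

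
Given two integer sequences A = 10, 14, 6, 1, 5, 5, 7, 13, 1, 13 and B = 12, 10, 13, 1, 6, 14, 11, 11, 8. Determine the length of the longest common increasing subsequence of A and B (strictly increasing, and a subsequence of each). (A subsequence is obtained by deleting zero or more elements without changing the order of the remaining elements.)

For each value that appears in both, track the longest common increasing run ending there.
The best achievable length is 2; one witness is 10, 13 (A-positions 1,8, B-positions 2,3).

2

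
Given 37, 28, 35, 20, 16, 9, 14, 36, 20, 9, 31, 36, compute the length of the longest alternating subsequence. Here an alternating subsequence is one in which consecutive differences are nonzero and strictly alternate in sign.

7

Track the best alternating length ending on an up-step vs a down-step at each position: up/down = 1/1, 1/2, 3/2, 1/4, 1/4, 1/4, 5/4, 5/2, 5/6, 1/6, 7/6, 7/2.
The maximum over both is 7; one such subsequence is 37, 28, 35, 20, 36, 20, 31.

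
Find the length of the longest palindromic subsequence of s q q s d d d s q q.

9

Using dp[i][j] = 2 + dp[i+1][j−1] if the ends match, else max(dp[i+1][j], dp[i][j−1]):
dp[1][10] = 9. A witness is qqsdddsqq at positions 2,3,4,5,6,7,8,9,10.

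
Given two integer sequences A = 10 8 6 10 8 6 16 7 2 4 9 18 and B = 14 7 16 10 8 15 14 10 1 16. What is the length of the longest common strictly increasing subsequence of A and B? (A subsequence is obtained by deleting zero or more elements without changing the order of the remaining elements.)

A longest common strictly increasing subsequence is 8, 10, 16 (length 3); it appears in order in both A and B, and no longer such subsequence exists.

3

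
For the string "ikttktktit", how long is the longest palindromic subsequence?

7

Using dp[i][j] = 2 + dp[i+1][j−1] if the ends match, else max(dp[i+1][j], dp[i][j−1]):
dp[1][10] = 7. A witness is ttktktt at positions 3,4,5,6,7,8,10.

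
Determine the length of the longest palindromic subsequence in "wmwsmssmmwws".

8

One longest palindromic subsequence is wwmssmww (positions 1,3,5,6,7,9,10,11); it reads the same forward and backward, and the interval DP gives dp[1][12] = 8.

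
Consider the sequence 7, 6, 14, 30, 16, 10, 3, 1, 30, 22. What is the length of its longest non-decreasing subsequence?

4

Let dp[i] be the longest non-decreasing subsequence ending at position i. Then dp = [1, 1, 2, 3, 3, 2, 1, 1, 4, 4].
The maximum is 4; one witness is 7, 14, 30, 30 at positions 1,3,4,9.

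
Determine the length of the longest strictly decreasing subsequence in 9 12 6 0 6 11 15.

3

One longest decreasing subsequence is 9, 6, 0 (positions 1,3,4), of length 3; no longer one exists.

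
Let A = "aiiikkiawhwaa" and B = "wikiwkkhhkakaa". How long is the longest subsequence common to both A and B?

7

A longest common subsequence is iikkaaa (length 7); the LCS DP confirms no longer common subsequence exists.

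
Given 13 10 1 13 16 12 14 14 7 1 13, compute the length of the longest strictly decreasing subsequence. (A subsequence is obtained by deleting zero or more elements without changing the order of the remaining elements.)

Let dp[i] be the longest decreasing subsequence ending at position i. Then dp = [1, 2, 3, 1, 1, 2, 2, 2, 3, 4, 3].
The maximum is 4; one witness is 13, 10, 7, 1 at positions 1,2,9,10.

4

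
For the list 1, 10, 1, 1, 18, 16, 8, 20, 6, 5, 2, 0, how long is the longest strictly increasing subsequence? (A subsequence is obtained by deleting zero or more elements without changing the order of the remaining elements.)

4

Scanning left to right, the best length ending at each element is: 1→1, 10→2, 1→1, 1→1, 18→3, 16→3, 8→2, 20→4, 6→2, 5→2, 2→2, 0→1.
So the longest increasing subsequence has length 4, e.g. 1, 10, 18, 20.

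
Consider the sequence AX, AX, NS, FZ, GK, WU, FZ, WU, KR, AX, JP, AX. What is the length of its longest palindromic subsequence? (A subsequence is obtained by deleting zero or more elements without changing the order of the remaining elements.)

Using dp[i][j] = 2 + dp[i+1][j−1] if the ends match, else max(dp[i+1][j], dp[i][j−1]):
dp[1][12] = 7. A witness is AX AX WU FZ WU AX AX at positions 1,2,6,7,8,10,12.

7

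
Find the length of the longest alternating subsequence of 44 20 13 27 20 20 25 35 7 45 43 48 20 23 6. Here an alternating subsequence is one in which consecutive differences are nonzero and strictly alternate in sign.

Track the best alternating length ending on an up-step vs a down-step at each position: up/down = 1/1, 1/2, 1/2, 3/2, 3/4, 3/4, 5/4, 5/2, 1/6, 7/1, 7/8, 9/1, 7/10, 11/10, 1/12.
The maximum over both is 12; one such subsequence is 44, 20, 27, 20, 25, 7, 45, 43, 48, 20, 23, 6.

12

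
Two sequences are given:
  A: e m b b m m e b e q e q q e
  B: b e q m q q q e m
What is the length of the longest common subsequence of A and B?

6

Backtracking the LCS table gives one alignment: e (A1,B2) → m (A6,B4) → q (A10,B5) → q (A12,B6) → q (A13,B7) → e (A14,B8).
So the longest common subsequence has length 6.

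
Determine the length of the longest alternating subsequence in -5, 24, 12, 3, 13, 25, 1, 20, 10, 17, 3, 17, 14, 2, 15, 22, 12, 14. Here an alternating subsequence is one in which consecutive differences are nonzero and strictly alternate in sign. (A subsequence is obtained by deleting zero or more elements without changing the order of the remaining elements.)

A longest alternating subsequence is -5, 24, 12, 13, 1, 20, 10, 17, 3, 17, 14, 15, 12, 14 (positions 1,2,3,5,7,8,9,10,11,12,13,15,17,18); its 13 consecutive differences strictly alternate in sign, and length 14 is optimal.

14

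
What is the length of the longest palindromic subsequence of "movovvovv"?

One longest palindromic subsequence is vovvov (positions 3,4,5,6,7,9); it reads the same forward and backward, and the interval DP gives dp[1][9] = 6.

6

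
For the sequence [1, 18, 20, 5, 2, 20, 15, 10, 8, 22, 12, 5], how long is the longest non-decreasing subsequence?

One longest non-decreasing subsequence is 1, 18, 20, 20, 22 (positions 1,2,3,6,10), of length 5; no longer one exists.

5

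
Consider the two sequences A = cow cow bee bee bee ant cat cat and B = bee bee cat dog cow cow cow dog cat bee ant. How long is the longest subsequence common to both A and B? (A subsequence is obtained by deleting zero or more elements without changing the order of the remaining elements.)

Backtracking the LCS table gives one alignment: cow (A1,B6) → cow (A2,B7) → bee (A5,B10) → ant (A6,B11).
So the longest common subsequence has length 4.

4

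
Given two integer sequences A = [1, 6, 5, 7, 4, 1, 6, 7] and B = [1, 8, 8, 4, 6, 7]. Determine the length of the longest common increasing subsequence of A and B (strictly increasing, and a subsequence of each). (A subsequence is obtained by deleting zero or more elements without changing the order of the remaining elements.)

A longest common strictly increasing subsequence is 1, 4, 6, 7 (length 4); it appears in order in both A and B, and no longer such subsequence exists.

4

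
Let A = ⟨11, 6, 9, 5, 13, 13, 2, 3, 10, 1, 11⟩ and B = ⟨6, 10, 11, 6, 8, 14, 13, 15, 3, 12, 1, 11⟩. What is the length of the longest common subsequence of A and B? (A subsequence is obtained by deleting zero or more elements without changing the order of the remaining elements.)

6

Backtracking the LCS table gives one alignment: 11 (A1,B3) → 6 (A2,B4) → 13 (A5,B7) → 3 (A8,B9) → 1 (A10,B11) → 11 (A11,B12).
So the longest common subsequence has length 6.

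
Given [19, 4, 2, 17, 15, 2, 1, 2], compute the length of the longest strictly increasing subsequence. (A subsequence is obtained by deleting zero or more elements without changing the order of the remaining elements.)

2

Scanning left to right, the best length ending at each element is: 19→1, 4→1, 2→1, 17→2, 15→2, 2→1, 1→1, 2→2.
So the longest increasing subsequence has length 2, e.g. 4, 17.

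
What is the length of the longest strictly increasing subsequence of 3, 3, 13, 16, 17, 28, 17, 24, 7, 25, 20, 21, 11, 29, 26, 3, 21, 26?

7

Let dp[i] be the longest increasing subsequence ending at position i. Then dp = [1, 1, 2, 3, 4, 5, 4, 5, 2, 6, 5, 6, 3, 7, 7, 1, 6, 7].
The maximum is 7; one witness is 3, 13, 16, 17, 24, 25, 29 at positions 1,3,4,5,8,10,14.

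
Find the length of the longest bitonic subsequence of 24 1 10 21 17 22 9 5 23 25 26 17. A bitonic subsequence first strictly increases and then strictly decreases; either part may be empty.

One longest bitonic subsequence is 1, 10, 21, 22, 23, 25, 26, 17 (positions 2,3,4,6,9,10,11,12): it rises to 26 then falls. Length 8 is optimal.

8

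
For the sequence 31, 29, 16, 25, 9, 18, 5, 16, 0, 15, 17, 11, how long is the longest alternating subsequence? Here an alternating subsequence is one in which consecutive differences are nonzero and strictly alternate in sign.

Track the best alternating length ending on an up-step vs a down-step at each position: up/down = 1/1, 1/2, 1/2, 3/2, 1/4, 5/4, 1/6, 7/6, 1/8, 9/8, 9/6, 9/10.
The maximum over both is 10; one such subsequence is 31, 16, 25, 9, 18, 5, 16, 0, 15, 11.

10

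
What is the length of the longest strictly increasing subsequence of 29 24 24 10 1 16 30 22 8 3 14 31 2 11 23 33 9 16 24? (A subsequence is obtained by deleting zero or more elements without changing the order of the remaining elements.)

5

Let dp[i] be the longest increasing subsequence ending at position i. Then dp = [1, 1, 1, 1, 1, 2, 3, 3, 2, 2, 3, 4, 2, 3, 4, 5, 3, 4, 5].
The maximum is 5; one witness is 10, 16, 30, 31, 33 at positions 4,6,7,12,16.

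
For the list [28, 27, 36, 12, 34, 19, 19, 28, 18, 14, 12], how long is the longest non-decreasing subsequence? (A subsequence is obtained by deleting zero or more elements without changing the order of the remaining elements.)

One longest non-decreasing subsequence is 12, 19, 19, 28 (positions 4,6,7,8), of length 4; no longer one exists.

4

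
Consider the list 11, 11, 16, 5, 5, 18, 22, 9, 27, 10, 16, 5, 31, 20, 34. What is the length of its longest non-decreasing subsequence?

Scanning left to right, the best length ending at each element is: 11→1, 11→2, 16→3, 5→1, 5→2, 18→4, 22→5, 9→3, 27→6, 10→4, 16→5, 5→3, 31→7, 20→6, 34→8.
So the longest non-decreasing subsequence has length 8, e.g. 11, 11, 16, 18, 22, 27, 31, 34.

8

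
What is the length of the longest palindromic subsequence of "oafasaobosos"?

7

Using dp[i][j] = 2 + dp[i+1][j−1] if the ends match, else max(dp[i+1][j], dp[i][j−1]):
dp[1][12] = 7. A witness is osoboso at positions 1,5,7,8,9,10,11.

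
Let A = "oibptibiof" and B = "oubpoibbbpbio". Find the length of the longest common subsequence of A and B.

7

A longest common subsequence is oibpbio (length 7); the LCS DP confirms no longer common subsequence exists.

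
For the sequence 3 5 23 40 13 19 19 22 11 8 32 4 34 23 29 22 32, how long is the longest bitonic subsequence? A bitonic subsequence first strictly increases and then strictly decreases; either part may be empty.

9

Let inc[i] be the LIS ending at i and dec[i] the longest strictly decreasing subsequence starting at i. inc = [1, 2, 3, 4, 3, 4, 4, 5, 3, 3, 6, 2, 7, 6, 7, 5, 8], dec = [1, 2, 5, 5, 4, 4, 4, 4, 3, 2, 3, 1, 3, 2, 2, 1, 1].
max_i inc[i]+dec[i]−1 = 9, with one witness 3, 5, 13, 19, 22, 32, 34, 29, 22.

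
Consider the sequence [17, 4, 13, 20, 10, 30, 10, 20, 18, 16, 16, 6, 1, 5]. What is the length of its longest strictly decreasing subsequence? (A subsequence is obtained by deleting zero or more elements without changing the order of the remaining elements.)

6

Let dp[i] be the longest decreasing subsequence ending at position i. Then dp = [1, 2, 2, 1, 3, 1, 3, 2, 3, 4, 4, 5, 6, 6].
The maximum is 6; one witness is 30, 20, 18, 16, 6, 1 at positions 6,8,9,10,12,13.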